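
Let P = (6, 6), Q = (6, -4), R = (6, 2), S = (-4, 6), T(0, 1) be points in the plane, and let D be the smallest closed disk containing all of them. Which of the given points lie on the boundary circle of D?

A smallest enclosing disk is always determined by at most three of the input points on its boundary.
The farthest pair is Q–S with squared distance 200. The circle on this segment as diameter has centre (1, 1) and r² = 200/4 = 50.
Check P: distance² to centre = 50 ≤ 50, so it lies inside.
All remaining points lie in this disk, and no smaller disk contains both endpoints, so this is the minimum enclosing circle.
The points at distance exactly r from the centre are P, Q, S — 3 points.

P, Q, S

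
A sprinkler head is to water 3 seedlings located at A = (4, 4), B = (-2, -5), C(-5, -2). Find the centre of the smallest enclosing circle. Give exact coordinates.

(0.1, 0.1)

Side lengths²: AB² = 117, AC² = 117, BC² = 18.
Since AC² = 117 < 117 + 18 = 135, the triangle is acute, so the smallest enclosing circle is the circumcircle.
Circumcentre = (0.1, 0.1), r² = 30.42.
Centre = (0.1, 0.1).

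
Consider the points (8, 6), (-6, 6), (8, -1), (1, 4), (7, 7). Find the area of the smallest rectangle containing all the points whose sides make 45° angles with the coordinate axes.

147

In coordinates u = x + y, v = x − y the rectangle is axis-aligned; the map (x,y)→(u,v) scales areas by 2.
u-values: 14, 0, 7, 5, 14; range = 14 − 0 = 14.
v-values: 2, -12, 9, -3, 0; range = 9 − (-12) = 21.
Area = (14 × 21) / 2 = 147.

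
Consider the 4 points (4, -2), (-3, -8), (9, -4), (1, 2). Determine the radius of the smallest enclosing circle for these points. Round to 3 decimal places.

6.550

The minimum enclosing circle of a finite set is fixed by two of the points (as a diameter) or three (as a circumcircle).
The minimum enclosing circle is determined by three boundary points: (-3, -8), (9, -4), (1, 2).
Their circumcentre is (32/13, -57/13) with r² = 7250/169.
The farthest remaining point (4, -2) is at distance² 1361/169 ≤ 7250/169.
r = √(7250/169) ≈ 6.550.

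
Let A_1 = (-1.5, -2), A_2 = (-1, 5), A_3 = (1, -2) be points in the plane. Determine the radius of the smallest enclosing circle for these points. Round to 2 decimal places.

Side lengths²: A_1A_2² = 49.25, A_1A_3² = 6.25, A_2A_3² = 53.
Since A_2A_3² = 53 < 49.25 + 6.25 = 55.5, the triangle is acute, so the smallest enclosing circle is the circumcircle.
Circumcentre = (-0.25, 10/7), r² = 10441/784.
r = √(10441/784) ≈ 3.65.

3.65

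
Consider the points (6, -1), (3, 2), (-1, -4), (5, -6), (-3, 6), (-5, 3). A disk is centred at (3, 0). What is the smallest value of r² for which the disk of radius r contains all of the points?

The required radius is the distance from (3, 0) to the farthest point.
Squared distances: 10, 4, 32, 40, 72, 73.
Maximum is 73, attained at (-5, 3).

73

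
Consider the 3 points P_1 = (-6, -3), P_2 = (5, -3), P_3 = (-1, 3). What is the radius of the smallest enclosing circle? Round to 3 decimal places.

5.523

Side lengths²: P_1P_2² = 121, P_1P_3² = 61, P_2P_3² = 72.
Since P_1P_2² = 121 < 72 + 61 = 133, the triangle is acute, so the smallest enclosing circle is the circumcircle.
Circumcentre = (-0.5, -2.5), r² = 30.5.
r = √(30.5) ≈ 5.523.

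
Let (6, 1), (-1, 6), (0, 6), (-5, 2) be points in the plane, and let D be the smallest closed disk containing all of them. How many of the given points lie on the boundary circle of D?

A smallest enclosing disk is always determined by at most three of the input points on its boundary.
The farthest pair is (6, 1)–(-5, 2) with squared distance 122. The circle on this segment as diameter has centre (0.5, 1.5) and r² = 122/4 = 30.5.
Check (-1, 6): distance² to centre = 22.5 ≤ 30.5, so it lies inside.
All remaining points lie in this disk, and no smaller disk contains both endpoints, so this is the minimum enclosing circle.
The points at distance exactly r from the centre are (6, 1), (-5, 2) — 2 points.

2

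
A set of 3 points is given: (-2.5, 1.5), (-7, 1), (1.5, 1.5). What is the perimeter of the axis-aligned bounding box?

18

Width = max x − min x = 1.5 − (-7) = 8.5.
Height = max y − min y = 1.5 − 1 = 0.5.
Perimeter = 2(8.5 + 0.5) = 18.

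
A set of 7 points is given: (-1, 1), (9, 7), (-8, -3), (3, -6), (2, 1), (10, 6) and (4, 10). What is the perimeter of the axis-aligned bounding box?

68

Width = max x − min x = 10 − (-8) = 18.
Height = max y − min y = 10 − (-6) = 16.
Perimeter = 2(18 + 16) = 68.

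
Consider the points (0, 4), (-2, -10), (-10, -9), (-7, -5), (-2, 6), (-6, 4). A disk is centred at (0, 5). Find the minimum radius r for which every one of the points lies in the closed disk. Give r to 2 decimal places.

17.20

The required radius is the distance from (0, 5) to the farthest point.
Squared distances: 1, 229, 296, 149, 5, 37.
Maximum is 296, attained at (-10, -9).
r = √296 ≈ 17.20.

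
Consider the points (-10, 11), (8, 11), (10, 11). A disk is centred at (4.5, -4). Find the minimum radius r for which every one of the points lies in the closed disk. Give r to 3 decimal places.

20.863

The required radius is the distance from (4.5, -4) to the farthest point.
Squared distances: 435.25, 237.25, 255.25.
Maximum is 435.25, attained at (-10, 11).
r = √(435.25) ≈ 20.863.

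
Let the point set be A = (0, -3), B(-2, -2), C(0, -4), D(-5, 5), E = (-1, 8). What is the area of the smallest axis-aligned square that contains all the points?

The bounding box has width 5 and height 12.
An axis-aligned square enclosing the set must have side ≥ max(width, height).
So the minimum side is max(5, 12) = 12.
Area = 12² = 144.

144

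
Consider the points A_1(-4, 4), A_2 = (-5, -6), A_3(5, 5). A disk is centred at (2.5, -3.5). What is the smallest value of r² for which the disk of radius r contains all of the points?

98.5

The required radius is the distance from (2.5, -3.5) to the farthest point.
Squared distances: 98.5, 62.5, 78.5.
Maximum is 98.5, attained at A_1.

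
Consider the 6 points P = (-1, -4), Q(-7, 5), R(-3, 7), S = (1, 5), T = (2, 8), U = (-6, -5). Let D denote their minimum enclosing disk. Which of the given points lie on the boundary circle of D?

A smallest enclosing disk is always determined by at most three of the input points on its boundary.
The farthest pair is T–U with squared distance 233. The circle on this segment as diameter has centre (-2, 1.5) and r² = 233/4 = 58.25.
Check P: distance² to centre = 31.25 ≤ 58.25, so it lies inside.
All remaining points lie in this disk, and no smaller disk contains both endpoints, so this is the minimum enclosing circle.
The points at distance exactly r from the centre are T, U — 2 points.

T, U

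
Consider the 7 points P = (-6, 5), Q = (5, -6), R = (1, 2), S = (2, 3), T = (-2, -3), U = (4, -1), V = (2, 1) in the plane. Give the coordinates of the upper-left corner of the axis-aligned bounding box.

(-6, 5)

x-range [-6, 5], y-range [-6, 5].
The upper-left corner is (-6, 5).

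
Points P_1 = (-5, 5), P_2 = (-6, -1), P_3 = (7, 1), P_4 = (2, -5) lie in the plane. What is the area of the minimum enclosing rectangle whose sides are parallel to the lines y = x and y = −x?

In coordinates u = x + y, v = x − y the rectangle is axis-aligned; the map (x,y)→(u,v) scales areas by 2.
u-values: 0, -7, 8, -3; range = 8 − (-7) = 15.
v-values: -10, -5, 6, 7; range = 7 − (-10) = 17.
Area = (15 × 17) / 2 = 127.5.

127.5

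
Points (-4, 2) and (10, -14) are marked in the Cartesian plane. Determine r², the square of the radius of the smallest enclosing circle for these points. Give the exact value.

113

The smallest circle enclosing two points has them as diameter endpoints.
Centre = midpoint = (3, -6); r² = |(-4, 2)−(10, -14)|²/4 = 452/4 = 113.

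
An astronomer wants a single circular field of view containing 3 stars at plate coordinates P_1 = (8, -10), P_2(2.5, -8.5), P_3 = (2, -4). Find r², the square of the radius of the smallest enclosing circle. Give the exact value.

18

Side lengths²: P_1P_2² = 32.5, P_1P_3² = 72, P_2P_3² = 20.5.
Since P_1P_3² = 72 ≥ 32.5 + 20.5 = 53, the angle opposite P_1P_3 is not acute, so the smallest enclosing circle has P_1P_3 as diameter.
Centre = midpoint of P_1P_3 = (5, -7), r² = 72/4 = 18.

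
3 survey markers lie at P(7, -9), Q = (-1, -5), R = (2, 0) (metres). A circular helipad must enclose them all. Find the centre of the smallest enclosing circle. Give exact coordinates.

(54/13, -61/13)

Side lengths²: PQ² = 80, PR² = 106, QR² = 34.
Since PR² = 106 < 80 + 34 = 114, the triangle is acute, so the smallest enclosing circle is the circumcircle.
Circumcentre = (54/13, -61/13), r² = 4505/169.
Centre = (54/13, -61/13).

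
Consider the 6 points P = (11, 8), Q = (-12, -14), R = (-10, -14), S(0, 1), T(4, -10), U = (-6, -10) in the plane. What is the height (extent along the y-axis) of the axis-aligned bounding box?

max y = 8, min y = -14, so height = 22.

22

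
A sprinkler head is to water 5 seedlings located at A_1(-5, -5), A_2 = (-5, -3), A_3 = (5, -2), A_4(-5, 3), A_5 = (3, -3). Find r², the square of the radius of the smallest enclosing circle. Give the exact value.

34.0625

The minimum enclosing circle of a finite set is fixed by two of the points (as a diameter) or three (as a circumcircle).
The minimum enclosing circle is determined by three boundary points: A_1, A_3, A_4.
Their circumcentre is (-0.75, -1) with r² = 34.0625.
The farthest remaining point A_2 is at distance² 22.0625 ≤ 34.0625.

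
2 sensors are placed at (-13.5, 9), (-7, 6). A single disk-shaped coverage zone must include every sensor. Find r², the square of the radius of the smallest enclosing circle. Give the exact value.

The smallest circle enclosing two points has them as diameter endpoints.
Centre = midpoint = (-10.25, 7.5); r² = |(-13.5, 9)−(-7, 6)|²/4 = 51.25/4 = 12.8125.

12.8125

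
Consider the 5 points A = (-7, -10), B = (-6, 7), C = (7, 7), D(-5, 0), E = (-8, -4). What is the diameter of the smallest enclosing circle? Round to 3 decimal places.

The farthest pair is A–C with squared distance 485. The circle on this segment as diameter has centre (0, -1.5) and r² = 485/4 = 121.25.
Check B: distance² to centre = 108.25 ≤ 121.25, so it lies inside.
All remaining points lie in this disk, and no smaller disk contains both endpoints, so this is the minimum enclosing circle.
Diameter = 2r = 2√(121.25) ≈ 22.023.

22.023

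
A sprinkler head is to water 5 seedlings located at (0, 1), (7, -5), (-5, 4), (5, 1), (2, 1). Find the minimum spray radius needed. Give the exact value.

The minimum enclosing circle of a finite set is fixed by two of the points (as a diameter) or three (as a circumcircle).
The farthest pair is (7, -5)–(-5, 4) with squared distance 225. The circle on this segment as diameter has centre (1, -0.5) and r² = 225/4 = 56.25.
Check (0, 1): distance² to centre = 3.25 ≤ 56.25, so it lies inside.
All remaining points lie in this disk, and no smaller disk contains both endpoints, so this is the minimum enclosing circle.
r = √(56.25) = 7.5.

7.5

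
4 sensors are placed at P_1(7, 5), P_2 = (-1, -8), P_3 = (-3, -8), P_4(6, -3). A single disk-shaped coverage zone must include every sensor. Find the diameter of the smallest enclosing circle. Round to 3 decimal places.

A smallest enclosing disk is always determined by at most three of the input points on its boundary.
The farthest pair is P_1–P_3 with squared distance 269. The circle on this segment as diameter has centre (2, -1.5) and r² = 269/4 = 67.25.
Check P_2: distance² to centre = 51.25 ≤ 67.25, so it lies inside.
All remaining points lie in this disk, and no smaller disk contains both endpoints, so this is the minimum enclosing circle.
Diameter = 2r = 2√(67.25) ≈ 16.401.

16.401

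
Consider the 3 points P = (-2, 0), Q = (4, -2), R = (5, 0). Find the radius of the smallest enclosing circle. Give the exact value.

Side lengths²: PQ² = 40, PR² = 49, QR² = 5.
Since PR² = 49 ≥ 40 + 5 = 45, the angle opposite PR is not acute, so the smallest enclosing circle has PR as diameter.
Centre = midpoint of PR = (1.5, 0), r² = 49/4 = 12.25.
r = √(12.25) = 3.5.

3.5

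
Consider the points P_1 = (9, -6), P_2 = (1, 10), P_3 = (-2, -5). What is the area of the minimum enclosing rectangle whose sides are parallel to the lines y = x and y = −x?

In coordinates u = x + y, v = x − y the rectangle is axis-aligned; the map (x,y)→(u,v) scales areas by 2.
u-values: 3, 11, -7; range = 11 − (-7) = 18.
v-values: 15, -9, 3; range = 15 − (-9) = 24.
Area = (18 × 24) / 2 = 216.

216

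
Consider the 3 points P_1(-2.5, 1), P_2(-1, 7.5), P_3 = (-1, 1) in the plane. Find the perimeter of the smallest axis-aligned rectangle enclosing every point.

16

Width = max x − min x = -1 − (-2.5) = 1.5.
Height = max y − min y = 7.5 − 1 = 6.5.
Perimeter = 2(1.5 + 6.5) = 16.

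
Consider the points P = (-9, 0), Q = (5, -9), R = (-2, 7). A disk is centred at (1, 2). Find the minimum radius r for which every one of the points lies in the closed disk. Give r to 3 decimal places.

The required radius is the distance from (1, 2) to the farthest point.
Squared distances: 104, 137, 34.
Maximum is 137, attained at Q.
r = √137 ≈ 11.705.

11.705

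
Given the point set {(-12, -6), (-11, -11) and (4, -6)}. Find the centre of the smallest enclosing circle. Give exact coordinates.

Call the three points A, B, C in the order given.
Side lengths²: AB² = 26, AC² = 256, BC² = 250.
Since AC² = 256 < 250 + 26 = 276, the triangle is acute, so the smallest enclosing circle is the circumcircle.
Circumcentre = (-4, -7), r² = 65.
Centre = (-4, -7).

(-4, -7)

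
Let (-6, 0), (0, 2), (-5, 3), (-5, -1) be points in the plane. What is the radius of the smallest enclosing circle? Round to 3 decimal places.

By Welzl's lemma the MEC is supported by two points (diametrically opposite) or three points (on a circumcircle).
The farthest pair is (-6, 0)–(0, 2) with squared distance 40. The circle on this segment as diameter has centre (-3, 1) and r² = 40/4 = 10.
Check (-5, 3): distance² to centre = 8 ≤ 10, so it lies inside.
All remaining points lie in this disk, and no smaller disk contains both endpoints, so this is the minimum enclosing circle.
r = √10 ≈ 3.162.

3.162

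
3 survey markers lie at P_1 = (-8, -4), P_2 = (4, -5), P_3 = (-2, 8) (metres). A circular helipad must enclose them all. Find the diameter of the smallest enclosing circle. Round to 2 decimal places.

Side lengths²: P_1P_2² = 145, P_1P_3² = 180, P_2P_3² = 205.
Since P_2P_3² = 205 < 180 + 145 = 325, the triangle is acute, so the smallest enclosing circle is the circumcircle.
Circumcentre = (-1.6, 0.3), r² = 59.45.
Diameter = 2r = 2√(59.45) ≈ 15.42.

15.42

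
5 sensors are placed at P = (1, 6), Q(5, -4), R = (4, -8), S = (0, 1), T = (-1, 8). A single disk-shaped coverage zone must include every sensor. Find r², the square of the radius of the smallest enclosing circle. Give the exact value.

70.25

A smallest enclosing disk is always determined by at most three of the input points on its boundary.
The farthest pair is R–T with squared distance 281. The circle on this segment as diameter has centre (1.5, 0) and r² = 281/4 = 70.25.
Check P: distance² to centre = 36.25 ≤ 70.25, so it lies inside.
All remaining points lie in this disk, and no smaller disk contains both endpoints, so this is the minimum enclosing circle.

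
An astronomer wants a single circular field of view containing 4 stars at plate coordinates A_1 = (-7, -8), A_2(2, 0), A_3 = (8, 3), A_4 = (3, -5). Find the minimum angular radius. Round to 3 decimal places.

The farthest pair is A_1–A_3 with squared distance 346. The circle on this segment as diameter has centre (0.5, -2.5) and r² = 346/4 = 86.5.
Check A_2: distance² to centre = 8.5 ≤ 86.5, so it lies inside.
All remaining points lie in this disk, and no smaller disk contains both endpoints, so this is the minimum enclosing circle.
r = √(86.5) ≈ 9.301.

9.301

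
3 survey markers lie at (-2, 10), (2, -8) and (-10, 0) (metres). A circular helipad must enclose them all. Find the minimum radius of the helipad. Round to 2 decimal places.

9.25

Call the three points A, B, C in the order given.
Side lengths²: AB² = 340, AC² = 164, BC² = 208.
Since AB² = 340 < 208 + 164 = 372, the triangle is acute, so the smallest enclosing circle is the circumcircle.
Circumcentre = (-18/23, 19/23), r² = 45305/529.
r = √(45305/529) ≈ 9.25.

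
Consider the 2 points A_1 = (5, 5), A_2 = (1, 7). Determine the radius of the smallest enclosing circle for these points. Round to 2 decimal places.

The smallest circle enclosing two points has them as diameter endpoints.
Centre = midpoint = (3, 6); r² = |A_1A_2|²/4 = 20/4 = 5.
r = √5 ≈ 2.24.

2.24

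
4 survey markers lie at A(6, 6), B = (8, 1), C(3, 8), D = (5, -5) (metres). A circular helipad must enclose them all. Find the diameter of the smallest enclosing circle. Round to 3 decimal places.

13.153

A smallest enclosing disk is always determined by at most three of the input points on its boundary.
The farthest pair is C–D with squared distance 173. The circle on this segment as diameter has centre (4, 1.5) and r² = 173/4 = 43.25.
Check A: distance² to centre = 24.25 ≤ 43.25, so it lies inside.
All remaining points lie in this disk, and no smaller disk contains both endpoints, so this is the minimum enclosing circle.
Diameter = 2r = 2√(43.25) ≈ 13.153.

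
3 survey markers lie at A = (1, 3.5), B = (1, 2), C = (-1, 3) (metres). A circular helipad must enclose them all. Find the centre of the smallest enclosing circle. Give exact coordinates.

Side lengths²: AB² = 2.25, AC² = 4.25, BC² = 5.
Since BC² = 5 < 4.25 + 2.25 = 6.5, the triangle is acute, so the smallest enclosing circle is the circumcircle.
Circumcentre = (0.125, 2.75), r² = 1.328125.
Centre = (0.125, 2.75).

(0.125, 2.75)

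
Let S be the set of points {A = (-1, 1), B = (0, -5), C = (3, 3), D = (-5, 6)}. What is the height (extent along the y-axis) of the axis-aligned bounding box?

max y = 6, min y = -5, so height = 11.

11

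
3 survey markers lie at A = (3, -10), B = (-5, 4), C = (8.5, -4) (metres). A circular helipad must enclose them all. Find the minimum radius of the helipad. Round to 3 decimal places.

8.238

Side lengths²: AB² = 260, AC² = 66.25, BC² = 246.25.
Since AB² = 260 < 246.25 + 66.25 = 312.5, the triangle is acute, so the smallest enclosing circle is the circumcircle.
Circumcentre = (0.47, -2.16), r² = 67.8665.
r = √(67.8665) ≈ 8.238.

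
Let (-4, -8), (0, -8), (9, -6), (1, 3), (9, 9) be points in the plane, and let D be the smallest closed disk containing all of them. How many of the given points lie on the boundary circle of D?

The minimum enclosing circle of a finite set is fixed by two of the points (as a diameter) or three (as a circumcircle).
The farthest pair is (-4, -8)–(9, 9) with squared distance 458. The circle on this segment as diameter has centre (2.5, 0.5) and r² = 458/4 = 114.5.
Check (0, -8): distance² to centre = 78.5 ≤ 114.5, so it lies inside.
All remaining points lie in this disk, and no smaller disk contains both endpoints, so this is the minimum enclosing circle.
The points at distance exactly r from the centre are (-4, -8), (9, 9) — 2 points.

2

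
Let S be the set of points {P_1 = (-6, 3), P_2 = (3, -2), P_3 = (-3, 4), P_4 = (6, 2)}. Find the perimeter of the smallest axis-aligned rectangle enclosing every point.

Width = max x − min x = 6 − (-6) = 12.
Height = max y − min y = 4 − (-2) = 6.
Perimeter = 2(12 + 6) = 36.

36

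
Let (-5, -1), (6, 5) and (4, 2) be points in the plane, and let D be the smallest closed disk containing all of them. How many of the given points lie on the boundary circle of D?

2

Call the three points A, B, C in the order given.
Side lengths²: AB² = 157, AC² = 90, BC² = 13.
Since AB² = 157 ≥ 90 + 13 = 103, the angle opposite AB is not acute, so the smallest enclosing circle has AB as diameter.
Centre = midpoint of AB = (0.5, 2), r² = 157/4 = 39.25.
The points at distance exactly r from the centre are (-5, -1), (6, 5) — 2 points.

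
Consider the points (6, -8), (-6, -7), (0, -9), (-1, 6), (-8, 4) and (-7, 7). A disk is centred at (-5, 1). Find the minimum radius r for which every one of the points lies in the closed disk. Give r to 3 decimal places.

14.213

The required radius is the distance from (-5, 1) to the farthest point.
Squared distances: 202, 65, 125, 41, 18, 40.
Maximum is 202, attained at (6, -8).
r = √202 ≈ 14.213.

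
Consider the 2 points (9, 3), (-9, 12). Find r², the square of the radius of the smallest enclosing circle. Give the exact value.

The smallest circle enclosing two points has them as diameter endpoints.
Centre = midpoint = (0, 7.5); r² = |(9, 3)−(-9, 12)|²/4 = 405/4 = 101.25.

101.25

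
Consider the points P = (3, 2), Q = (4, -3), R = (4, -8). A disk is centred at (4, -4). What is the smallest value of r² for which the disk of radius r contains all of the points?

37

The required radius is the distance from (4, -4) to the farthest point.
Squared distances: 37, 1, 16.
Maximum is 37, attained at P.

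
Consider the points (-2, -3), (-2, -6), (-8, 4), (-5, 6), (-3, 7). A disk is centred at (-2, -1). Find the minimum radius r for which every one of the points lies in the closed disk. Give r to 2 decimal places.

8.06

The required radius is the distance from (-2, -1) to the farthest point.
Squared distances: 4, 25, 61, 58, 65.
Maximum is 65, attained at (-3, 7).
r = √65 ≈ 8.06.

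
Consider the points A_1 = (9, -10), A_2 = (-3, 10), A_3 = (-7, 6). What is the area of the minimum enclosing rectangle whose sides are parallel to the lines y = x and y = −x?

128

In coordinates u = x + y, v = x − y the rectangle is axis-aligned; the map (x,y)→(u,v) scales areas by 2.
u-values: -1, 7, -1; range = 7 − (-1) = 8.
v-values: 19, -13, -13; range = 19 − (-13) = 32.
Area = (8 × 32) / 2 = 128.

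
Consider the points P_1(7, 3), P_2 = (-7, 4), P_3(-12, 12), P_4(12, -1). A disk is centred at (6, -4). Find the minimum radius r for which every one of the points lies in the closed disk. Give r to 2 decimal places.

The required radius is the distance from (6, -4) to the farthest point.
Squared distances: 50, 233, 580, 45.
Maximum is 580, attained at P_3.
r = √580 ≈ 24.08.

24.08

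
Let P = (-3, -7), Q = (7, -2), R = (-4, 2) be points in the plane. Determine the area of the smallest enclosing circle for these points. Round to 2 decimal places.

Side lengths²: PQ² = 125, PR² = 82, QR² = 137.
Since QR² = 137 < 125 + 82 = 207, the triangle is acute, so the smallest enclosing circle is the circumcircle.
Circumcentre = (29/38, -77/38), r² = 28085/722.
Area = π·r² = π·28085/722 ≈ 122.20.

122.20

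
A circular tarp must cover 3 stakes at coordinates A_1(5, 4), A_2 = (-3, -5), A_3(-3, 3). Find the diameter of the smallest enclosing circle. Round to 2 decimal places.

12.04

Side lengths²: A_1A_2² = 145, A_1A_3² = 65, A_2A_3² = 64.
Since A_1A_2² = 145 ≥ 65 + 64 = 129, the angle opposite A_1A_2 is not acute, so the smallest enclosing circle has A_1A_2 as diameter.
Centre = midpoint of A_1A_2 = (1, -0.5), r² = 145/4 = 36.25.
Diameter = 2r = 2√(36.25) ≈ 12.04.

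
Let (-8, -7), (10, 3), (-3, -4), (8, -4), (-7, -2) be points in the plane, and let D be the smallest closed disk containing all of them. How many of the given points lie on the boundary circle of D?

2

A smallest enclosing disk is always determined by at most three of the input points on its boundary.
The farthest pair is (-8, -7)–(10, 3) with squared distance 424. The circle on this segment as diameter has centre (1, -2) and r² = 424/4 = 106.
Check (-3, -4): distance² to centre = 20 ≤ 106, so it lies inside.
All remaining points lie in this disk, and no smaller disk contains both endpoints, so this is the minimum enclosing circle.
The points at distance exactly r from the centre are (-8, -7), (10, 3) — 2 points.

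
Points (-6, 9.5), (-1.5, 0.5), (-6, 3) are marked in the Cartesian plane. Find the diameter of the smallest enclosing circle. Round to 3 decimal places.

Call the three points A, B, C in the order given.
Side lengths²: AB² = 101.25, AC² = 42.25, BC² = 26.5.
Since AB² = 101.25 ≥ 42.25 + 26.5 = 68.75, the angle opposite AB is not acute, so the smallest enclosing circle has AB as diameter.
Centre = midpoint of AB = (-3.75, 5), r² = 101.25/4 = 25.3125.
Diameter = 2r = 2√(25.3125) ≈ 10.062.

10.062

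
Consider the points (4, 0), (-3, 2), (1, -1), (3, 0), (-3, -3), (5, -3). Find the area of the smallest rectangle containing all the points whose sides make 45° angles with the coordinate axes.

65

In coordinates u = x + y, v = x − y the rectangle is axis-aligned; the map (x,y)→(u,v) scales areas by 2.
u-values: 4, -1, 0, 3, -6, 2; range = 4 − (-6) = 10.
v-values: 4, -5, 2, 3, 0, 8; range = 8 − (-5) = 13.
Area = (10 × 13) / 2 = 65.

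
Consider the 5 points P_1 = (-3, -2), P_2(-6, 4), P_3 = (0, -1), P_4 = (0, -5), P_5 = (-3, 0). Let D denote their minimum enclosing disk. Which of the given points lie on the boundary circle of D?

The farthest pair is P_2–P_4 with squared distance 117. The circle on this segment as diameter has centre (-3, -0.5) and r² = 117/4 = 29.25.
Check P_1: distance² to centre = 2.25 ≤ 29.25, so it lies inside.
All remaining points lie in this disk, and no smaller disk contains both endpoints, so this is the minimum enclosing circle.
The points at distance exactly r from the centre are P_2, P_4 — 2 points.

P_2, P_4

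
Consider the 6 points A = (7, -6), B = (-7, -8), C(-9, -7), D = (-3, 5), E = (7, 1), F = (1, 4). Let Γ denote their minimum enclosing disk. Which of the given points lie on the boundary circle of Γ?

A smallest enclosing disk is always determined by at most three of the input points on its boundary.
The farthest pair is C–E with squared distance 320. The circle on this segment as diameter has centre (-1, -3) and r² = 320/4 = 80.
Check A: distance² to centre = 73 ≤ 80, so it lies inside.
All remaining points lie in this disk, and no smaller disk contains both endpoints, so this is the minimum enclosing circle.
The points at distance exactly r from the centre are C, E — 2 points.

C, E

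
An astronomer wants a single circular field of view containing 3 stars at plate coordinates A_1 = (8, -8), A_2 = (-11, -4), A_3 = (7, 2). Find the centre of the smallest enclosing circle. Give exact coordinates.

Side lengths²: A_1A_2² = 377, A_1A_3² = 101, A_2A_3² = 360.
Since A_1A_2² = 377 < 360 + 101 = 461, the triangle is acute, so the smallest enclosing circle is the circumcircle.
Circumcentre = (-65/62, -239/62), r² = 190385/1922.
Centre = (-65/62, -239/62).

(-65/62, -239/62)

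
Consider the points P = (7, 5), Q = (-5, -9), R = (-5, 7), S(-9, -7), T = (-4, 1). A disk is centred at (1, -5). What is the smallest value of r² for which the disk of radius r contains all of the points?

The required radius is the distance from (1, -5) to the farthest point.
Squared distances: 136, 52, 180, 104, 61.
Maximum is 180, attained at R.

180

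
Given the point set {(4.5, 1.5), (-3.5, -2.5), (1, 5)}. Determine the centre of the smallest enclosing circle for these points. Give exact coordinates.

Call the three points A, B, C in the order given.
Side lengths²: AB² = 80, AC² = 24.5, BC² = 76.5.
Since AB² = 80 < 76.5 + 24.5 = 101, the triangle is acute, so the smallest enclosing circle is the circumcircle.
Circumcentre = (0, 0.5), r² = 21.25.
Centre = (0, 0.5).

(0, 0.5)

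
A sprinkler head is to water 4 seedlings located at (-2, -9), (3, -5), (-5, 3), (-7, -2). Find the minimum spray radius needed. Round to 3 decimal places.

A smallest enclosing disk is always determined by at most three of the input points on its boundary.
The minimum enclosing circle is determined by three boundary points: (-2, -9), (3, -5), (-5, 3).
Their circumcentre is (-17/6, -17/6) with r² = 697/18.
The farthest remaining point (-7, -2) is at distance² 325/18 ≤ 697/18.
r = √(697/18) ≈ 6.223.

6.223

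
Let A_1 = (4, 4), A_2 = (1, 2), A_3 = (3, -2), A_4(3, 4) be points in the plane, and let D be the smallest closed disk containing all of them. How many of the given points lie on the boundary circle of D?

The minimum enclosing circle of a finite set is fixed by two of the points (as a diameter) or three (as a circumcircle).
The farthest pair is A_1–A_3 with squared distance 37. The circle on this segment as diameter has centre (3.5, 1) and r² = 37/4 = 9.25.
Check A_2: distance² to centre = 7.25 ≤ 9.25, so it lies inside.
All remaining points lie in this disk, and no smaller disk contains both endpoints, so this is the minimum enclosing circle.
The points at distance exactly r from the centre are A_1, A_3, A_4 — 3 points.

3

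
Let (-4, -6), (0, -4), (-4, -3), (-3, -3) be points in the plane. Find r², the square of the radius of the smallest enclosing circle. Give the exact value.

The minimum enclosing circle is determined by three boundary points: (-4, -6), (0, -4), (-4, -3).
Their circumcentre is (-2.25, -4.5) with r² = 5.3125.
The farthest remaining point (-3, -3) is at distance² 2.8125 ≤ 5.3125.

5.3125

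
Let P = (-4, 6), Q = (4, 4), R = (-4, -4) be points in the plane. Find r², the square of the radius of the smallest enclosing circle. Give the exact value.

Side lengths²: PQ² = 68, PR² = 100, QR² = 128.
Since QR² = 128 < 100 + 68 = 168, the triangle is acute, so the smallest enclosing circle is the circumcircle.
Circumcentre = (-1, 1), r² = 34.

34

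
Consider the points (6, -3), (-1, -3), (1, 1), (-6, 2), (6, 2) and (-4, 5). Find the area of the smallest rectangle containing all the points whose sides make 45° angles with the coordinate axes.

108

In coordinates u = x + y, v = x − y the rectangle is axis-aligned; the map (x,y)→(u,v) scales areas by 2.
u-values: 3, -4, 2, -4, 8, 1; range = 8 − (-4) = 12.
v-values: 9, 2, 0, -8, 4, -9; range = 9 − (-9) = 18.
Area = (12 × 18) / 2 = 108.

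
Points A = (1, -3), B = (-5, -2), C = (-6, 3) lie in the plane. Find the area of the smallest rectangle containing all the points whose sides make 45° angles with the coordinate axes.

32.5

In coordinates u = x + y, v = x − y the rectangle is axis-aligned; the map (x,y)→(u,v) scales areas by 2.
u-values: -2, -7, -3; range = -2 − (-7) = 5.
v-values: 4, -3, -9; range = 4 − (-9) = 13.
Area = (5 × 13) / 2 = 32.5.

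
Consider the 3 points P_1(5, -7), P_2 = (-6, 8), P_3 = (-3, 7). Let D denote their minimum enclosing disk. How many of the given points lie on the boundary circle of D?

Side lengths²: P_1P_2² = 346, P_1P_3² = 260, P_2P_3² = 10.
Since P_1P_2² = 346 ≥ 260 + 10 = 270, the angle opposite P_1P_2 is not acute, so the smallest enclosing circle has P_1P_2 as diameter.
Centre = midpoint of P_1P_2 = (-0.5, 0.5), r² = 346/4 = 86.5.
The points at distance exactly r from the centre are P_1, P_2 — 2 points.

2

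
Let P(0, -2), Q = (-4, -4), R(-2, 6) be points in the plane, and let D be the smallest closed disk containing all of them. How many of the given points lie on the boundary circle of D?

2

Side lengths²: PQ² = 20, PR² = 68, QR² = 104.
Since QR² = 104 ≥ 68 + 20 = 88, the angle opposite QR is not acute, so the smallest enclosing circle has QR as diameter.
Centre = midpoint of QR = (-3, 1), r² = 104/4 = 26.
The points at distance exactly r from the centre are Q, R — 2 points.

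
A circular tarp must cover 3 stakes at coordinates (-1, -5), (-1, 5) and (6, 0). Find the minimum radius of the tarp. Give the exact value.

37/7

Call the three points A, B, C in the order given.
Side lengths²: AB² = 100, AC² = 74, BC² = 74.
Since AB² = 100 < 74 + 74 = 148, the triangle is acute, so the smallest enclosing circle is the circumcircle.
Circumcentre = (5/7, 0), r² = 1369/49.
r = √(1369/49) = 37/7.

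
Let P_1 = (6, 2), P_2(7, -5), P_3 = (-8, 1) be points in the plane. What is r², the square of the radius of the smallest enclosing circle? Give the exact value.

Side lengths²: P_1P_2² = 50, P_1P_3² = 197, P_2P_3² = 261.
Since P_2P_3² = 261 ≥ 197 + 50 = 247, the angle opposite P_2P_3 is not acute, so the smallest enclosing circle has P_2P_3 as diameter.
Centre = midpoint of P_2P_3 = (-0.5, -2), r² = 261/4 = 65.25.

65.25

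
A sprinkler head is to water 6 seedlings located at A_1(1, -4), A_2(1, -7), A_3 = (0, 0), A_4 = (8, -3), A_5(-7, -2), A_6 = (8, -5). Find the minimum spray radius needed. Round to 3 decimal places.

The farthest pair is A_5–A_6 with squared distance 234. The circle on this segment as diameter has centre (0.5, -3.5) and r² = 234/4 = 58.5.
Check A_1: distance² to centre = 0.5 ≤ 58.5, so it lies inside.
All remaining points lie in this disk, and no smaller disk contains both endpoints, so this is the minimum enclosing circle.
r = √(58.5) ≈ 7.649.

7.649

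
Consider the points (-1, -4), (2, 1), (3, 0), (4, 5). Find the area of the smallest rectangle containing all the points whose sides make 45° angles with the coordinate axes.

28

In coordinates u = x + y, v = x − y the rectangle is axis-aligned; the map (x,y)→(u,v) scales areas by 2.
u-values: -5, 3, 3, 9; range = 9 − (-5) = 14.
v-values: 3, 1, 3, -1; range = 3 − (-1) = 4.
Area = (14 × 4) / 2 = 28.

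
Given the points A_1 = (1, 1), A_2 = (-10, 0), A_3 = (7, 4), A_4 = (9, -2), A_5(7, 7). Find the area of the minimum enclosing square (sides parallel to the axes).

The bounding box has width 19 and height 9.
An axis-aligned square enclosing the set must have side ≥ max(width, height).
So the minimum side is max(19, 9) = 19.
Area = 19² = 361.

361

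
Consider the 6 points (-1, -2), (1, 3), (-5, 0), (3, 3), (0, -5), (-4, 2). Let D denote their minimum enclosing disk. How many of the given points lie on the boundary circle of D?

3

The minimum enclosing circle is determined by three boundary points: (-5, 0), (3, 3), (0, -5).
Their circumcentre is (-7/22, -7/22) with r² = 5329/242.
The farthest remaining point (-4, 2) is at distance² 4581/242 ≤ 5329/242.
The points at distance exactly r from the centre are (-5, 0), (3, 3), (0, -5) — 3 points.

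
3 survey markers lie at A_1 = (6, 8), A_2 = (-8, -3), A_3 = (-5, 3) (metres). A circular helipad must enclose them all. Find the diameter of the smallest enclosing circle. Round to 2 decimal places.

17.80

Side lengths²: A_1A_2² = 317, A_1A_3² = 146, A_2A_3² = 45.
Since A_1A_2² = 317 ≥ 146 + 45 = 191, the angle opposite A_1A_2 is not acute, so the smallest enclosing circle has A_1A_2 as diameter.
Centre = midpoint of A_1A_2 = (-1, 2.5), r² = 317/4 = 79.25.
Diameter = 2r = 2√(79.25) ≈ 17.80.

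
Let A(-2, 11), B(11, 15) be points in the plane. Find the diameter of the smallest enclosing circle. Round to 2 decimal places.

13.60

The smallest circle enclosing two points has them as diameter endpoints.
Centre = midpoint = (4.5, 13); r² = |AB|²/4 = 185/4 = 46.25.
Diameter = 2r = 2√(46.25) ≈ 13.60.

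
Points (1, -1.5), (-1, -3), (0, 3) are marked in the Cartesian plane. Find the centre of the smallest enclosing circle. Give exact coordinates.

(-0.5, 0)

Call the three points A, B, C in the order given.
Side lengths²: AB² = 6.25, AC² = 21.25, BC² = 37.
Since BC² = 37 ≥ 21.25 + 6.25 = 27.5, the angle opposite BC is not acute, so the smallest enclosing circle has BC as diameter.
Centre = midpoint of BC = (-0.5, 0), r² = 37/4 = 9.25.
Centre = (-0.5, 0).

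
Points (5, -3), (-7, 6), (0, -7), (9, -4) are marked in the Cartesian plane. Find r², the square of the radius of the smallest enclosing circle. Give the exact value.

89

By Welzl's lemma the MEC is supported by two points (diametrically opposite) or three points (on a circumcircle).
The farthest pair is (-7, 6)–(9, -4) with squared distance 356. The circle on this segment as diameter has centre (1, 1) and r² = 356/4 = 89.
Check (5, -3): distance² to centre = 32 ≤ 89, so it lies inside.
All remaining points lie in this disk, and no smaller disk contains both endpoints, so this is the minimum enclosing circle.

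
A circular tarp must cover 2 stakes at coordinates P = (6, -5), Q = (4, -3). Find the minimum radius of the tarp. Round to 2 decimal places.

1.41

The smallest circle enclosing two points has them as diameter endpoints.
Centre = midpoint = (5, -4); r² = |PQ|²/4 = 8/4 = 2.
r = √2 ≈ 1.41.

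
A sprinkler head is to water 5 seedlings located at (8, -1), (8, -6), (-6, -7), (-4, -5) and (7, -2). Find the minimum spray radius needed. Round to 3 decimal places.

By Welzl's lemma the MEC is supported by two points (diametrically opposite) or three points (on a circumcircle).
The farthest pair is (8, -1)–(-6, -7) with squared distance 232. The circle on this segment as diameter has centre (1, -4) and r² = 232/4 = 58.
Check (8, -6): distance² to centre = 53 ≤ 58, so it lies inside.
All remaining points lie in this disk, and no smaller disk contains both endpoints, so this is the minimum enclosing circle.
r = √58 ≈ 7.616.

7.616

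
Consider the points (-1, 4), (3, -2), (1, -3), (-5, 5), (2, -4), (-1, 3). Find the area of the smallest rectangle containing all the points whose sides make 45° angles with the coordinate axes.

In coordinates u = x + y, v = x − y the rectangle is axis-aligned; the map (x,y)→(u,v) scales areas by 2.
u-values: 3, 1, -2, 0, -2, 2; range = 3 − (-2) = 5.
v-values: -5, 5, 4, -10, 6, -4; range = 6 − (-10) = 16.
Area = (5 × 16) / 2 = 40.

40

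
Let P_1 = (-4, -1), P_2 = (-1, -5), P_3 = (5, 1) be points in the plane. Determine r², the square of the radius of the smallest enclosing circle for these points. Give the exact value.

Side lengths²: P_1P_2² = 25, P_1P_3² = 85, P_2P_3² = 72.
Since P_1P_3² = 85 < 72 + 25 = 97, the triangle is acute, so the smallest enclosing circle is the circumcircle.
Circumcentre = (9/14, -9/14), r² = 2125/98.

2125/98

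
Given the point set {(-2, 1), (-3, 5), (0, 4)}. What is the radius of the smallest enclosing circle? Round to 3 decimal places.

2.137

Call the three points A, B, C in the order given.
Side lengths²: AB² = 17, AC² = 13, BC² = 10.
Since AB² = 17 < 13 + 10 = 23, the triangle is acute, so the smallest enclosing circle is the circumcircle.
Circumcentre = (-43/22, 69/22), r² = 1105/242.
r = √(1105/242) ≈ 2.137.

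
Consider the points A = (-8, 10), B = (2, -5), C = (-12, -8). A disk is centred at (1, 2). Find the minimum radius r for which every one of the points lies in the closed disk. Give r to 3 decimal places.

16.401

The required radius is the distance from (1, 2) to the farthest point.
Squared distances: 145, 50, 269.
Maximum is 269, attained at C.
r = √269 ≈ 16.401.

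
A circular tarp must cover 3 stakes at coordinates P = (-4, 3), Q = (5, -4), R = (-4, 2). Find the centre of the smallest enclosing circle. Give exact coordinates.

(0.5, -0.5)

Side lengths²: PQ² = 130, PR² = 1, QR² = 117.
Since PQ² = 130 ≥ 117 + 1 = 118, the angle opposite PQ is not acute, so the smallest enclosing circle has PQ as diameter.
Centre = midpoint of PQ = (0.5, -0.5), r² = 130/4 = 32.5.
Centre = (0.5, -0.5).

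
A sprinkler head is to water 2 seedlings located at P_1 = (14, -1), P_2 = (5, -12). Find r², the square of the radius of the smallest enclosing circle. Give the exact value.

The smallest circle enclosing two points has them as diameter endpoints.
Centre = midpoint = (9.5, -6.5); r² = |P_1P_2|²/4 = 202/4 = 50.5.

50.5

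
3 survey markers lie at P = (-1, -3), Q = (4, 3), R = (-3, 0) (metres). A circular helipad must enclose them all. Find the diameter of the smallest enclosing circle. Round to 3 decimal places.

7.943

Side lengths²: PQ² = 61, PR² = 13, QR² = 58.
Since PQ² = 61 < 58 + 13 = 71, the triangle is acute, so the smallest enclosing circle is the circumcircle.
Circumcentre = (17/18, 25/54), r² = 22997/1458.
Diameter = 2r = 2√(22997/1458) ≈ 7.943.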